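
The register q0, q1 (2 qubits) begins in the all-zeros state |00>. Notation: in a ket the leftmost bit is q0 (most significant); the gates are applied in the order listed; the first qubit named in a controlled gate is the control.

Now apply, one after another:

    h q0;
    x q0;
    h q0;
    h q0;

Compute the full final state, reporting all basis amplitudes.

After the circuit, the state carries amplitude sqrt(2)/2 on |00>, 0 on |01>, sqrt(2)/2 on |10>, 0 on |11>. Key observation: gates 3-4 undo each other exactly, leaving only the rest of the circuit to track.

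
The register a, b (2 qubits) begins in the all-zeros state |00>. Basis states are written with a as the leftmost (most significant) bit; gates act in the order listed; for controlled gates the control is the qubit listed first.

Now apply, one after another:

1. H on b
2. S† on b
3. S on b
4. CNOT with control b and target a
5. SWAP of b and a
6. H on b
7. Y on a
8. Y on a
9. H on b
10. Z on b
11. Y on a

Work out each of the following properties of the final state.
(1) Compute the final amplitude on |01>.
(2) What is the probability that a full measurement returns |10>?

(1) |01> carries amplitude sqrt(2)*I/2 in the final state.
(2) Outcome |10> occurs with probability 1/2.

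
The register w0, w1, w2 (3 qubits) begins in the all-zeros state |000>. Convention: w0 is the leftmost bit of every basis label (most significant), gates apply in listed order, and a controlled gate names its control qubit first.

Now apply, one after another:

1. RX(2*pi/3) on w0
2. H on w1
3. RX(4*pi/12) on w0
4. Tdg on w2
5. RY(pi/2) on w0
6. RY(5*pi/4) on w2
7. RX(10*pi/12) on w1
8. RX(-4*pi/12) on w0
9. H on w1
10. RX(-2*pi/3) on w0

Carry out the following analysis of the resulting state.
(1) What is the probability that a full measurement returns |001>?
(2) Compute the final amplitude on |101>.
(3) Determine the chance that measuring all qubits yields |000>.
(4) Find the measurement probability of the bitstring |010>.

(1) The probability of measuring |001> is sqrt(2)/8 + 1/4.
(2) |101> carries amplitude (1 - I)*sqrt(sqrt(2) + 2)*(-sqrt(3) + I)/8 in the final state.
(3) A full measurement returns |000> with probability 1/4 - sqrt(2)/8.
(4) Outcome |010> occurs with probability 0.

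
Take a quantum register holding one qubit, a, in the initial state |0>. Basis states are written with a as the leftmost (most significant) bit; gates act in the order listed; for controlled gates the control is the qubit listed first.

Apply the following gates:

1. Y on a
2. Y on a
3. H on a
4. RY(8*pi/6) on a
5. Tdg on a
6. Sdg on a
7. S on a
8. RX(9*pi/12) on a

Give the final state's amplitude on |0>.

|0> carries amplitude -sqrt(12 - 6*sqrt(2))/8 - sqrt(4 - 2*sqrt(2))/8 - sqrt(6*sqrt(2) + 12)*exp(I*pi/4)/8 + sqrt(2*sqrt(2) + 4)*exp(I*pi/4)/8 in the final state.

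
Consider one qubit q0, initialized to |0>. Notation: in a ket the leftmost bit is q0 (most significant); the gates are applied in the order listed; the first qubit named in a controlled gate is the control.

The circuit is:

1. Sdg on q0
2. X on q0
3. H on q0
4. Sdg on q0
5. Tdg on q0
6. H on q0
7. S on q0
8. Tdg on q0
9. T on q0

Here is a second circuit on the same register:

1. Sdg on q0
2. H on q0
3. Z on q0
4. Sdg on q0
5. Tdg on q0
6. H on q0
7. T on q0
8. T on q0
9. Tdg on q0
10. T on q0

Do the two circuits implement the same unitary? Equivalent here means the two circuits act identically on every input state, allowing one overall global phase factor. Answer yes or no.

Yes — the two circuits implement the same unitary up to a global phase.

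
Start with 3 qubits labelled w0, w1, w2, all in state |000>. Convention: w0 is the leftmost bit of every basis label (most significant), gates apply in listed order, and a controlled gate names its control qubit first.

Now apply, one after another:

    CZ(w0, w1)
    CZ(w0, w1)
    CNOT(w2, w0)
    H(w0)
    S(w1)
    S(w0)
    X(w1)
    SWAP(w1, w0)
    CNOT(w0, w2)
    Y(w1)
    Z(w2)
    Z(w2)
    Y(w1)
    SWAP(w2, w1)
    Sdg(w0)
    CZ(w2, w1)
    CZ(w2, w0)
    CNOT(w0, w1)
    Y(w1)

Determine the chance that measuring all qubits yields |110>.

A full measurement returns |110> with probability 1/2.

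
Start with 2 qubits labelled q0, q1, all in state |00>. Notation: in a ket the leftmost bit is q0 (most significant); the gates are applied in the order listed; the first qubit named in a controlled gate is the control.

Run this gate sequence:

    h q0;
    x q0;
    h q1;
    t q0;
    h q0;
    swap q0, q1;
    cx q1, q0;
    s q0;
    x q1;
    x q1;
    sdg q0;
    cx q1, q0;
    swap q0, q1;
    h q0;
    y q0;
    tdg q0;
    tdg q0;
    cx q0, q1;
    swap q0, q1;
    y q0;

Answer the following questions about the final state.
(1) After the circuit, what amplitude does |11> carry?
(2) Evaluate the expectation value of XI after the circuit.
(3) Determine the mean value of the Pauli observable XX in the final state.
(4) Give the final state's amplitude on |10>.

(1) The final state's coefficient on |11> equals I/2. Key observation: steps 6-13 multiply out to the identity, so the circuit reduces to the remaining gates.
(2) The expectation value of XI is -1.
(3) The expectation value of XX is -sqrt(2)/2.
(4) The final state's coefficient on |10> equals exp(I*pi/4)/2.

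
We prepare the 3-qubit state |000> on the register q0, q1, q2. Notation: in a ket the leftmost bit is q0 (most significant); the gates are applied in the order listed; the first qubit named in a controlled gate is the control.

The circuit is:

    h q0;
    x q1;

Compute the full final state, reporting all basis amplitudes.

After the circuit, the state carries amplitude sqrt(2)/2 on |010>, sqrt(2)/2 on |110>, and 0 on every other basis state.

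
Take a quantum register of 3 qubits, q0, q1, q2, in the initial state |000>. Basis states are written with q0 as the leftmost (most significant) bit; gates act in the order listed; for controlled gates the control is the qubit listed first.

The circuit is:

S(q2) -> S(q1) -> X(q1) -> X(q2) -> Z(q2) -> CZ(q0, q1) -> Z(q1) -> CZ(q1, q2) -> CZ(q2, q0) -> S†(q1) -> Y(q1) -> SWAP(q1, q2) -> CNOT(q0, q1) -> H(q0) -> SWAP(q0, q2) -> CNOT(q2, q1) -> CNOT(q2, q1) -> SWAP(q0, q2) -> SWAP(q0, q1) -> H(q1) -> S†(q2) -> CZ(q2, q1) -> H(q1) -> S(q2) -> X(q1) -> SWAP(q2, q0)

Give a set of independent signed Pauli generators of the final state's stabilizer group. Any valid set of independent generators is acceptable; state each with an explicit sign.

One valid set of independent stabilizer generators is +IXI, +ZII, -IIZ (any independent generating set of the same group is equally correct). Key observation: gates 15-18 undo each other exactly, leaving only the rest of the circuit to track.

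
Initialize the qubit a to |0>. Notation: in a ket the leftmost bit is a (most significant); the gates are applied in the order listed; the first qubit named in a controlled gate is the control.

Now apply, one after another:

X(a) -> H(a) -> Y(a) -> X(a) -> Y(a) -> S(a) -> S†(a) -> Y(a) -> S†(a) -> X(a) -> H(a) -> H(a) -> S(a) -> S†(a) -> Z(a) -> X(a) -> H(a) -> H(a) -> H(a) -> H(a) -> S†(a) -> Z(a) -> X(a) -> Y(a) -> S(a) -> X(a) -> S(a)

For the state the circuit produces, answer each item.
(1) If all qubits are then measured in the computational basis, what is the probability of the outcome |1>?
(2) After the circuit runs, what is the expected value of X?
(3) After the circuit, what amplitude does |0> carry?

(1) Outcome |1> occurs with probability 1/2. Key observation: steps 17-20 multiply out to the identity, so the circuit reduces to the remaining gates.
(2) The expectation value of X is 1.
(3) The amplitude on |0> is -sqrt(2)*I/2.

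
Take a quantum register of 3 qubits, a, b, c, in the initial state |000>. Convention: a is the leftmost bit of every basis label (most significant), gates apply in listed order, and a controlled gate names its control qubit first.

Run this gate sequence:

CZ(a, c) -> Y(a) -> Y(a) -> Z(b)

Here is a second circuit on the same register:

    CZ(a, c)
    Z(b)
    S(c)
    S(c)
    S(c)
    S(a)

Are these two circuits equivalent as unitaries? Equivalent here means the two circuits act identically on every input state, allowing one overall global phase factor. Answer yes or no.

No: there is an input state on which the two circuits produce genuinely different outputs (not merely differing by a phase).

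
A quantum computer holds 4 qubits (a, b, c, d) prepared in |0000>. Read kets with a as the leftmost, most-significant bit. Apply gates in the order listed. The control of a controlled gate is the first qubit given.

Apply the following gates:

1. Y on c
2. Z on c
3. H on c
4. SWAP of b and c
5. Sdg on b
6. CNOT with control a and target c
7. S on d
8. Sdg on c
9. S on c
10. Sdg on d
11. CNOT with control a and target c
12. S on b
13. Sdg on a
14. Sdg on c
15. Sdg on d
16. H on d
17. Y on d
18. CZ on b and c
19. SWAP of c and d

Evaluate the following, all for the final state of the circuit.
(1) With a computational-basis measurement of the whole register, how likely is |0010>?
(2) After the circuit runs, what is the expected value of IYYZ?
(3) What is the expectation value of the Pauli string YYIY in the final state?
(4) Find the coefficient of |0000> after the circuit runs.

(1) Outcome |0010> occurs with probability 1/4. Key observation: steps 5-12 multiply out to the identity, so the circuit reduces to the remaining gates.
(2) The observable IYYZ averages to 0.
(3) In the final state, YYIY has expectation 0.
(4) |0000> carries amplitude -1/2 in the final state.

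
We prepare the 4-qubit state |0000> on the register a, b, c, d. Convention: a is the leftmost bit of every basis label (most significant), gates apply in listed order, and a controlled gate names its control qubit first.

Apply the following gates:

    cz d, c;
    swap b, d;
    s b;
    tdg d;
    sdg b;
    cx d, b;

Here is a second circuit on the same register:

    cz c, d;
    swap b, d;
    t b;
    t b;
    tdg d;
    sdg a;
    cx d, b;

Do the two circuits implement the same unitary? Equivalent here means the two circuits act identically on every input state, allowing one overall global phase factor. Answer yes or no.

No: there is an input state on which the two circuits produce genuinely different outputs (not merely differing by a phase).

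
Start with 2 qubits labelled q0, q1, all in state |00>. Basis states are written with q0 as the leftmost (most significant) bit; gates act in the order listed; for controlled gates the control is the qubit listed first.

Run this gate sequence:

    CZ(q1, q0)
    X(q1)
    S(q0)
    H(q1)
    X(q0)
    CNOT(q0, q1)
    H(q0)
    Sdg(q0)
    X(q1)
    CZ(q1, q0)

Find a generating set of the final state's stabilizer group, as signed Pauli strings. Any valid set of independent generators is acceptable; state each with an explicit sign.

One valid set of independent stabilizer generators is +YZ, -ZX (any independent generating set of the same group is equally correct).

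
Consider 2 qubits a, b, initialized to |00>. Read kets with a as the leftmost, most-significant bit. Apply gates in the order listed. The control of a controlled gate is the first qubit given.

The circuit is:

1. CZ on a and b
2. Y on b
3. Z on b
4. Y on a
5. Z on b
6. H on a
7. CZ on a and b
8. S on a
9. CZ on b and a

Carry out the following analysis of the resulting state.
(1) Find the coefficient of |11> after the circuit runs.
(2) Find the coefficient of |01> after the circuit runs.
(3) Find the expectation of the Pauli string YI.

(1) The amplitude on |11> is sqrt(2)*I/2.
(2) |01> carries amplitude -sqrt(2)/2 in the final state.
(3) The expectation value of YI is -1.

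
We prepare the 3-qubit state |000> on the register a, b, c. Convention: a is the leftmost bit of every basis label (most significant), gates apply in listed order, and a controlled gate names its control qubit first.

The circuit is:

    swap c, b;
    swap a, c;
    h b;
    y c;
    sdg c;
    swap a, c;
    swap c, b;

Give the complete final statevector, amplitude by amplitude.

The resulting statevector has amplitude sqrt(2)/2 on |100>, sqrt(2)/2 on |101>, and 0 on every other basis state.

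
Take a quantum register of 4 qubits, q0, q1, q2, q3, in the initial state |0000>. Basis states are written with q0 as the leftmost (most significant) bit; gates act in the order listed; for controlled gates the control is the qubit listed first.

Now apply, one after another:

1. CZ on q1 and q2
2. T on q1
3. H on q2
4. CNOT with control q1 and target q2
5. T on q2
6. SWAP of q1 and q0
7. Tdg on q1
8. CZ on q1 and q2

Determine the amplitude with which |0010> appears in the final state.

|0010> carries amplitude sqrt(2)*exp(I*pi/4)/2 in the final state.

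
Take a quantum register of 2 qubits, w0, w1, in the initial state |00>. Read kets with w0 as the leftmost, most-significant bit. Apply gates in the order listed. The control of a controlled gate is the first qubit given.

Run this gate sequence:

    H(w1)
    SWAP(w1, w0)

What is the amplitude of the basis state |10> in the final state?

The amplitude on |10> is sqrt(2)/2.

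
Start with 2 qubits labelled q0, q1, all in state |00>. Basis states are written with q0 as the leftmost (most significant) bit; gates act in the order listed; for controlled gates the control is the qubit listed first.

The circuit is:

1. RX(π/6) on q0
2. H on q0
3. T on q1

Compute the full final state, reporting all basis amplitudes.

After the circuit, the state carries amplitude (1 - I)*(sqrt(3) + I)/4 on |00>, 0 on |01>, (1 - I)*(1 + sqrt(3)*I)/4 on |10>, 0 on |11>.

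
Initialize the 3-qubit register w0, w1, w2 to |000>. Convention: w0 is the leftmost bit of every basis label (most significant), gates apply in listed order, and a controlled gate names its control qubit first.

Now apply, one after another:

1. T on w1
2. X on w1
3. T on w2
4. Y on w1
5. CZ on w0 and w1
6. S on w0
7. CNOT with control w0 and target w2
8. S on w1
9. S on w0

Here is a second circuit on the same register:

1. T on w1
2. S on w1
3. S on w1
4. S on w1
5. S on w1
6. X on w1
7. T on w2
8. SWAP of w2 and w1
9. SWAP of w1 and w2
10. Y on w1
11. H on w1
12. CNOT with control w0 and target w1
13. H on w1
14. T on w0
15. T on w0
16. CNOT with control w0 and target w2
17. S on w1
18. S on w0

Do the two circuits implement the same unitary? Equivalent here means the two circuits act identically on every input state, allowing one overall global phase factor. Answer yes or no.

Yes: on every input state the two circuits agree up to one overall phase factor.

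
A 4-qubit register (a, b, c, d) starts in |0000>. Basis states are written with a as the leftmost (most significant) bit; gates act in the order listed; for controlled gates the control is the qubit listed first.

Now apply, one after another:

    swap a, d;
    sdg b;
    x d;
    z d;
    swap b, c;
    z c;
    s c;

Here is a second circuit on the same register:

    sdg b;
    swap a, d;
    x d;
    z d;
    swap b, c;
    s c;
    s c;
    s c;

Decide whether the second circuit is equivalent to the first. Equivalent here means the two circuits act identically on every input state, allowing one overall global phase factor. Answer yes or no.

Yes: on every input state the two circuits agree up to one overall phase factor.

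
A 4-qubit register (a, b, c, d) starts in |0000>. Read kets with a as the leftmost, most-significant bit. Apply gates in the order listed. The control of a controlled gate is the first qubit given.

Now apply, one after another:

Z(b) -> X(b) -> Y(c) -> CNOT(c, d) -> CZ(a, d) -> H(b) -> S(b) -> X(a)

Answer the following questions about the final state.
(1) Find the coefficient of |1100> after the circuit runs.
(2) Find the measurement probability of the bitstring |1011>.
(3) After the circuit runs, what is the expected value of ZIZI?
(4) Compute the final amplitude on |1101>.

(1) |1100> carries amplitude 0 in the final state.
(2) The probability of measuring |1011> is 1/2.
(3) The expectation value of ZIZI is 1.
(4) The amplitude on |1101> is 0.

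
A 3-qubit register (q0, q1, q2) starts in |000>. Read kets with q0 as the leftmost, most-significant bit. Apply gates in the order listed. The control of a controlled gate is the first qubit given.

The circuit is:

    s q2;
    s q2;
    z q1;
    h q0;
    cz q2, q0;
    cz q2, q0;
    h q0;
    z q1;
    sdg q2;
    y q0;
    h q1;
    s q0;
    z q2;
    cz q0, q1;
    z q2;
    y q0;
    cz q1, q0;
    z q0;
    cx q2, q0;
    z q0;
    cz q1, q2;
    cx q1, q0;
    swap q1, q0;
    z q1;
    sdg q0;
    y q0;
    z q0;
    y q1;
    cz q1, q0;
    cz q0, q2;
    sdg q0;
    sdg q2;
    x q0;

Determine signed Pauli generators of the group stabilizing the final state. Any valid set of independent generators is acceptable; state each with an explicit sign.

The stabilizer group can be generated by +XXI, -ZZI, +IIZ, among other valid generating sets.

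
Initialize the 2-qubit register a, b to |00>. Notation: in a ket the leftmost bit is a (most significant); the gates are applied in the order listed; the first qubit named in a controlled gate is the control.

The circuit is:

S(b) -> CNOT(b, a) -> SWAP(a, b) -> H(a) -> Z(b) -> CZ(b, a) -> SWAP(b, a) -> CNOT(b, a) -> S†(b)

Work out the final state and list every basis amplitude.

The resulting statevector has amplitude sqrt(2)/2 on |00>, 0 on |01>, 0 on |10>, -sqrt(2)*I/2 on |11>.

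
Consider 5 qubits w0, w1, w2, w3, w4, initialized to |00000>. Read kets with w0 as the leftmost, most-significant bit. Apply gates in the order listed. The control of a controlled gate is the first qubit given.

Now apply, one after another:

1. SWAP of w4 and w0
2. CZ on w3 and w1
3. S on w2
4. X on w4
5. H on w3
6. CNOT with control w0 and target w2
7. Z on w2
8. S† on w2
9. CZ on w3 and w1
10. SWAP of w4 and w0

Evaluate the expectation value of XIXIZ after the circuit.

In the final state, XIXIZ has expectation 0.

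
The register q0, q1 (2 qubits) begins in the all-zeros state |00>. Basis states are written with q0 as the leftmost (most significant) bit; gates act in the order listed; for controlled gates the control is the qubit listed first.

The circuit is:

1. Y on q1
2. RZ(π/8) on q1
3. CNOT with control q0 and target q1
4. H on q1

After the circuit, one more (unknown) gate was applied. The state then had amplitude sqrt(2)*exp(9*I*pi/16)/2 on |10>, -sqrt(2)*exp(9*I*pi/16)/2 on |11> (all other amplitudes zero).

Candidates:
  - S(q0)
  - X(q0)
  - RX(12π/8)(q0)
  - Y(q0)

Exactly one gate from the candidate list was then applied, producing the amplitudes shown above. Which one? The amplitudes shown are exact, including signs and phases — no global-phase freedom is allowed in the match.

It was X(q0) that produced the state shown.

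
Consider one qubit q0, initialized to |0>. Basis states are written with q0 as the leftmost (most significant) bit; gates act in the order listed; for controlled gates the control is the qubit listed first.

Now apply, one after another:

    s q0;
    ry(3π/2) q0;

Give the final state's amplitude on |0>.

|0> carries amplitude -sqrt(2)/2 in the final state.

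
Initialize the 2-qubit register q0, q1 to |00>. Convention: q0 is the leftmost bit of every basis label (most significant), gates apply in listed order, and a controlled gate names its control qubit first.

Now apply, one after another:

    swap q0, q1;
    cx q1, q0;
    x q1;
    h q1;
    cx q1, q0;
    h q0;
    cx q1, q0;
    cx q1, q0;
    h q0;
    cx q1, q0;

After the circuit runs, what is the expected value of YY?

In the final state, YY has expectation 0. Key observation: steps 5-10 multiply out to the identity, so the circuit reduces to the remaining gates.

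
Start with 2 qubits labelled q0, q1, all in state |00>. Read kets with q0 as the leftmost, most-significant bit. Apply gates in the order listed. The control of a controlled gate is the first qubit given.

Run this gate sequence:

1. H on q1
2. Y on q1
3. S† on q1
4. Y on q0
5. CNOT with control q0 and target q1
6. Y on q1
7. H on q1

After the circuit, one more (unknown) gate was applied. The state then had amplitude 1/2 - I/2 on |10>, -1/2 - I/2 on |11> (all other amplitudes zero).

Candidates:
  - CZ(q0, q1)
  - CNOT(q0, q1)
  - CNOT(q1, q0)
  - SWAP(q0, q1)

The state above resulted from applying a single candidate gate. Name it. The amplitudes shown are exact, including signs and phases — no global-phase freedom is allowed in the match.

It was CNOT(q0, q1) that produced the state shown.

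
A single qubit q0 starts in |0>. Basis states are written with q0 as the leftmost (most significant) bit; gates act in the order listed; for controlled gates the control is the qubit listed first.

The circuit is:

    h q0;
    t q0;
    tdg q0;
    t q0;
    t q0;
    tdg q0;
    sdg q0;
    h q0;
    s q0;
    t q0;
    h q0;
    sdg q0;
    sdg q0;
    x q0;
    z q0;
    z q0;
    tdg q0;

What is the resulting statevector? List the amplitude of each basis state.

The resulting statevector has amplitude sqrt(2)*(1 - I)*((1 + I)*exp(3*I*pi/4) - I)/4 on |0>, sqrt(2)*(-1 + I)*exp(3*I*pi/4)/4 on |1>.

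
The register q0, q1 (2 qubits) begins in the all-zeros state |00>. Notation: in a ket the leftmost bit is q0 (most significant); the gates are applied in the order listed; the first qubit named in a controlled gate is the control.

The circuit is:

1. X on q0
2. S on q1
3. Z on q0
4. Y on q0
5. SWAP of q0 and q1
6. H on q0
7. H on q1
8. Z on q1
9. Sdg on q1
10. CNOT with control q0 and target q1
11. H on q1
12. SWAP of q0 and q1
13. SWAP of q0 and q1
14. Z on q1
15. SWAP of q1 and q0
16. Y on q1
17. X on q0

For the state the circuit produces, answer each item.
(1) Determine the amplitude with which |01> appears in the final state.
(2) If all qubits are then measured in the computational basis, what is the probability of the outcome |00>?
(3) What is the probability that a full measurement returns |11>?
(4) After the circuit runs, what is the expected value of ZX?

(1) The amplitude on |01> is sqrt(2)*(1 - I)/4.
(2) Outcome |00> occurs with probability 1/4.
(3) A full measurement returns |11> with probability 1/4.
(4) The observable ZX averages to 1.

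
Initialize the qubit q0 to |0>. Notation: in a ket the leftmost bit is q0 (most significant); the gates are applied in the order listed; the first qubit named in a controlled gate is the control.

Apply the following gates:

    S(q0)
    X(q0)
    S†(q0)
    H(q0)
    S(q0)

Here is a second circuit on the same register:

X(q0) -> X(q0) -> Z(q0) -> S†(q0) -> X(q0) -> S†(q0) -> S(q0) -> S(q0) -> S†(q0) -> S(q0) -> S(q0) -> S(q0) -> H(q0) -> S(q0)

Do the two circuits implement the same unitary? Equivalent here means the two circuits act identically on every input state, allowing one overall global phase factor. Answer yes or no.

Yes, they are equivalent — the unitaries differ by at most a global phase.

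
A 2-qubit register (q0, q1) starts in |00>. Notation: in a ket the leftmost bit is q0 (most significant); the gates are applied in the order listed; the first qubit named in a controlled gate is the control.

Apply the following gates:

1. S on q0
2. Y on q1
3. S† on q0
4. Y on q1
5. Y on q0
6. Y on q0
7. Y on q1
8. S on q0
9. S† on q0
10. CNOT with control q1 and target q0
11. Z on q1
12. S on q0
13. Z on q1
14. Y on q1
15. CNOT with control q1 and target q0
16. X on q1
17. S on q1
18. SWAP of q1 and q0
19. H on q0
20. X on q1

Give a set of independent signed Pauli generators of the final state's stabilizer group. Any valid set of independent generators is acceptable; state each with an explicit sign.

One valid set of independent stabilizer generators is -XI, +IZ (any independent generating set of the same group is equally correct).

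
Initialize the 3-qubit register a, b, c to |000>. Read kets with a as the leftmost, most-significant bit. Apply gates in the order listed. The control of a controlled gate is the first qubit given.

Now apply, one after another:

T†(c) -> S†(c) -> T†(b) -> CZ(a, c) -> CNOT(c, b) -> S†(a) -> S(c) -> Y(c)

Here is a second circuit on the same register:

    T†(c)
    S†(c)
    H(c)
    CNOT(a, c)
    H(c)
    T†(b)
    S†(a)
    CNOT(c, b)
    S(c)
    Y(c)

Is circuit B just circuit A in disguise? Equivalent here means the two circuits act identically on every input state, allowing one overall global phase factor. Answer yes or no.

Yes, they are equivalent — the unitaries differ by at most a global phase.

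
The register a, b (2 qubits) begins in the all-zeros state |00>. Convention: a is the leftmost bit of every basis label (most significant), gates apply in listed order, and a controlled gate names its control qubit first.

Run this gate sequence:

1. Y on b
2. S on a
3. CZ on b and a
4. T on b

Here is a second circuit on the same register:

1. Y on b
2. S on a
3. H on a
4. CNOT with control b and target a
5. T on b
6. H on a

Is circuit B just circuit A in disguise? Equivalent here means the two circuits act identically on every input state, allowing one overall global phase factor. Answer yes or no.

Yes — the two circuits implement the same unitary up to a global phase.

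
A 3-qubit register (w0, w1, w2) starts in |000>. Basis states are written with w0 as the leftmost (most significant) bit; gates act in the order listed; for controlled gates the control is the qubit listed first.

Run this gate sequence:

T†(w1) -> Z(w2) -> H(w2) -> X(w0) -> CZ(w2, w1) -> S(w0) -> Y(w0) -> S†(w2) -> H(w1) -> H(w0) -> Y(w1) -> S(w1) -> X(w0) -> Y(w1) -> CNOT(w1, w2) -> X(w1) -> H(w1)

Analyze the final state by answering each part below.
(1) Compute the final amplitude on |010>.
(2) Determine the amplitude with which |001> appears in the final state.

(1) The final state's coefficient on |010> equals -I/2.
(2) The final state's coefficient on |001> equals 1/2.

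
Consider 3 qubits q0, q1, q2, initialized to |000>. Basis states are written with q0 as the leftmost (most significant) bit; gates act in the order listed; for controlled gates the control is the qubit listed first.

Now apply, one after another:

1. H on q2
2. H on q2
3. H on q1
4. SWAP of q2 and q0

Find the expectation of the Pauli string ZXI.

In the final state, ZXI has expectation 1. Key observation: the block from step 1 through step 2 cancels to the identity and can be dropped.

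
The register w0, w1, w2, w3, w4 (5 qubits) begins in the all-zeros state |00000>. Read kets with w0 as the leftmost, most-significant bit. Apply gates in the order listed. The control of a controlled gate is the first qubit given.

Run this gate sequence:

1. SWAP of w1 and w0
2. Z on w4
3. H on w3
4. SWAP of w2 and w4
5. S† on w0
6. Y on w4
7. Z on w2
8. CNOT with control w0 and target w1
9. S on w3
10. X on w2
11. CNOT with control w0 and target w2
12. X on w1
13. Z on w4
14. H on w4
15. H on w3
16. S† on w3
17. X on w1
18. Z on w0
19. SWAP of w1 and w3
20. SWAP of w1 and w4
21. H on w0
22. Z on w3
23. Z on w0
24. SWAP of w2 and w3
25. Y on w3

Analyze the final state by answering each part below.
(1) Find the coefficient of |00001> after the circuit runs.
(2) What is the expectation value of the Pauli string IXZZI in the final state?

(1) The amplitude on |00001> is 1/4 + I/4.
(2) The observable IXZZI averages to -1.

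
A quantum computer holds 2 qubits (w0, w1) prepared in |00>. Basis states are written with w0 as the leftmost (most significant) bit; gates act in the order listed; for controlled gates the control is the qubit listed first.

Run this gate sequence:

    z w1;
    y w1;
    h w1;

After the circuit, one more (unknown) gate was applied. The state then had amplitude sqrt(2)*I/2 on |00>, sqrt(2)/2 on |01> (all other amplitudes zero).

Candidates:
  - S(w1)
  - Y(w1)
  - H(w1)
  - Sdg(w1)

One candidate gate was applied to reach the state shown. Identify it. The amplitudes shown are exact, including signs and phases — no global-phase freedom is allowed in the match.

The applied gate was S(w1).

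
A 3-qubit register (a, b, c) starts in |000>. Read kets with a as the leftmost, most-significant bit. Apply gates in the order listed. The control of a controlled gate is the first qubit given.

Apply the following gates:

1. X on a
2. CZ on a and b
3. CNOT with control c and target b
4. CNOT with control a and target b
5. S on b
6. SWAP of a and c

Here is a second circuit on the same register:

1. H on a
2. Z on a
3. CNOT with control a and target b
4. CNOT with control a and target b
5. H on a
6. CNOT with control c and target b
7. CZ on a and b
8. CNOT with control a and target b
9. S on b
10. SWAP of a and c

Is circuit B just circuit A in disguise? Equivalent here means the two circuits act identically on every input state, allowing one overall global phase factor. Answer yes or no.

No — the two circuits implement different unitaries, even allowing a global phase.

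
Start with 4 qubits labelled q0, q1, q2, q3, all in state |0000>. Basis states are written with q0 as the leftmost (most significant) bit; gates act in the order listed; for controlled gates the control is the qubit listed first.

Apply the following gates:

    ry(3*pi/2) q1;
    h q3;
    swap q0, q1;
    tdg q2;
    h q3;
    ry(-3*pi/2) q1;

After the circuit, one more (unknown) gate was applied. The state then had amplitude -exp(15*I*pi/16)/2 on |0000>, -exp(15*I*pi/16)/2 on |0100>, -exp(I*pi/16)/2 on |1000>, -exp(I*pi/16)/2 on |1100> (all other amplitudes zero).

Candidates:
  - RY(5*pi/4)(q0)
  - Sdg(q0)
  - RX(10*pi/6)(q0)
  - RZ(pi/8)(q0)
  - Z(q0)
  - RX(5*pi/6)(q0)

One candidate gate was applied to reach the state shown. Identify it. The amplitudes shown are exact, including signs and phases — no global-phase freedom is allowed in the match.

The applied gate was RZ(pi/8)(q0).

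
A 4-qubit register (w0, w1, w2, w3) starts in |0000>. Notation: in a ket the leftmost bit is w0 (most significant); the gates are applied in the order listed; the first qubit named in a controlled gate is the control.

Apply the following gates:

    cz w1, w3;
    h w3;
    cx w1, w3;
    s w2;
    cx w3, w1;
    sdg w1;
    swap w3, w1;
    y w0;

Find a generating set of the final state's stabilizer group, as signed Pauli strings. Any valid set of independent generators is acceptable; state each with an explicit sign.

One valid set of independent stabilizer generators is -IXIY, -ZIII, +IZIZ, +IIZI (any independent generating set of the same group is equally correct).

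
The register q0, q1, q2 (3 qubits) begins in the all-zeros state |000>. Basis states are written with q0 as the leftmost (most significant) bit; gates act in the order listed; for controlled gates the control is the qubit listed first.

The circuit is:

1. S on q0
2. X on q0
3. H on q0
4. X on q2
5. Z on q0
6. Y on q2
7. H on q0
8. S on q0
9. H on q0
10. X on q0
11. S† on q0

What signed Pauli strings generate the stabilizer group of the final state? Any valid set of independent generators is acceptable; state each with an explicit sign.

The stabilizer group can be generated by -YII, +IZI, +IIZ, among other valid generating sets.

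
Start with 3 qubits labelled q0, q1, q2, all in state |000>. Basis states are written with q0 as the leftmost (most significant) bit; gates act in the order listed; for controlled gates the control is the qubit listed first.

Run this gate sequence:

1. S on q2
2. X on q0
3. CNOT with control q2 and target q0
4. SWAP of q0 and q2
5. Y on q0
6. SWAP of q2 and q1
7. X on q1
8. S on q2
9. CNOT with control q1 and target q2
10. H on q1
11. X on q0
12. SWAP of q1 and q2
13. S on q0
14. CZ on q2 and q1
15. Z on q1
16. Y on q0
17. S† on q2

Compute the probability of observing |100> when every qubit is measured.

The probability of measuring |100> is 1/2.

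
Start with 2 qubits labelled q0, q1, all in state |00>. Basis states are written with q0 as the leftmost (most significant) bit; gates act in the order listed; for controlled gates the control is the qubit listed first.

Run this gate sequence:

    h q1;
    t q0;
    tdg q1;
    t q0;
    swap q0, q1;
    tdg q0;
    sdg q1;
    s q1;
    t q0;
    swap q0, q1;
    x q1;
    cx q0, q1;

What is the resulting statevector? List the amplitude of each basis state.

The resulting statevector has amplitude -sqrt(2)*exp(3*I*pi/4)/2 on |00>, sqrt(2)/2 on |01>, 0 on |10>, 0 on |11>.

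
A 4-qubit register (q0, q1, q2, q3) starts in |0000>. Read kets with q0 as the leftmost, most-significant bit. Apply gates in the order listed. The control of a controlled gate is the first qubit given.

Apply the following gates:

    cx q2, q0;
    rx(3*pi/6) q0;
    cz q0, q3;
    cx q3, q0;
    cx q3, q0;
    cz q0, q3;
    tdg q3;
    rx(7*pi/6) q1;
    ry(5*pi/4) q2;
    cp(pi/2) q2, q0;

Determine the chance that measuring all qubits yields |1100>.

Outcome |1100> occurs with probability -sqrt(2)/16 - sqrt(6)/32 + sqrt(3)/16 + 1/8. Key observation: gates 3-6 undo each other exactly, leaving only the rest of the circuit to track.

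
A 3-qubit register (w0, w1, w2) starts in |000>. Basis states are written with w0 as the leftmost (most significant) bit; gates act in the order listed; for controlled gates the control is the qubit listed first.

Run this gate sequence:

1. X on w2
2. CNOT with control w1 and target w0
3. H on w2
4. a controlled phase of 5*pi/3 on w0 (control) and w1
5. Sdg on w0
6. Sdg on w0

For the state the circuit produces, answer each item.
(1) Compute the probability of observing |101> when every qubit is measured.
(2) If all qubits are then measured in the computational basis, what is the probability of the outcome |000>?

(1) Outcome |101> occurs with probability 0.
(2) The probability of measuring |000> is 1/2.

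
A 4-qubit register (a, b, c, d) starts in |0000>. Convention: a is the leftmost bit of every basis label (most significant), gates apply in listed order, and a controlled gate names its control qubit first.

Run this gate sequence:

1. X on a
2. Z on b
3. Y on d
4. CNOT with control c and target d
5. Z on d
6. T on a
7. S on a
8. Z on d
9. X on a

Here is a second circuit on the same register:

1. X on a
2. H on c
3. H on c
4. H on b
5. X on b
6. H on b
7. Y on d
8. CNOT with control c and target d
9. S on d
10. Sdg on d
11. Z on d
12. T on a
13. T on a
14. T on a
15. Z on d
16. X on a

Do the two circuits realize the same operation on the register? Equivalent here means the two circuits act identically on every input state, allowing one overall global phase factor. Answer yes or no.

Yes — the two circuits implement the same unitary up to a global phase.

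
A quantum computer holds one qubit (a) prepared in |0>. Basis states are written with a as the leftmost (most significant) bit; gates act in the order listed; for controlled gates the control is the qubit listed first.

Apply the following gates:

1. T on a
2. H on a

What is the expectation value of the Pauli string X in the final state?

The observable X averages to 1.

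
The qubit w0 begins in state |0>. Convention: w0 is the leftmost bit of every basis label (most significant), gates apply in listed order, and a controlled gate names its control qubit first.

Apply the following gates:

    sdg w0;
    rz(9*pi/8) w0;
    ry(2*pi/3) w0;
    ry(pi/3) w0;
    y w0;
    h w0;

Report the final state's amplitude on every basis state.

The final amplitudes are sqrt(2)*exp(15*I*pi/16)/2 on |0>, sqrt(2)*exp(15*I*pi/16)/2 on |1>.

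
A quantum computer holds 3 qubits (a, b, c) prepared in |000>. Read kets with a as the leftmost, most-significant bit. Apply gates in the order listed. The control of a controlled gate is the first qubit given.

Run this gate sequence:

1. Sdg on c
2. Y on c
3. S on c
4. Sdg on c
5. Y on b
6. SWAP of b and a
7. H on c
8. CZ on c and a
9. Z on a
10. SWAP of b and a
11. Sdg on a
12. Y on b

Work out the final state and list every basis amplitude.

The final amplitudes are -sqrt(2)*I/2 on |000>, -sqrt(2)*I/2 on |001>, and 0 on every other basis state.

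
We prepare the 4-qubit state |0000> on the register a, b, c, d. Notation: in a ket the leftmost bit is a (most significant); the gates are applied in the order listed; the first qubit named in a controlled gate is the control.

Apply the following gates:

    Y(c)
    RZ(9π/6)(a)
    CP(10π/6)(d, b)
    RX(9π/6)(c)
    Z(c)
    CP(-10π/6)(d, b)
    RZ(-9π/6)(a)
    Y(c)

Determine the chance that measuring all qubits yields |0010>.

A full measurement returns |0010> with probability 1/2.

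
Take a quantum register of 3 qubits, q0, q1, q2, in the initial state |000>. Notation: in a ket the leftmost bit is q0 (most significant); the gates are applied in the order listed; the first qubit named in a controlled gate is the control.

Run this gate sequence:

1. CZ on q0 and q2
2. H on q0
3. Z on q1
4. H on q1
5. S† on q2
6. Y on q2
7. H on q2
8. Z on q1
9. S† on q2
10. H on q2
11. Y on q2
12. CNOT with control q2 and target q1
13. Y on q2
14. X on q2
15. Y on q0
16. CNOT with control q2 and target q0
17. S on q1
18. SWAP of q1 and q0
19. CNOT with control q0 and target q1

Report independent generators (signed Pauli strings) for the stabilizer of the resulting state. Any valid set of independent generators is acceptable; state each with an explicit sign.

The final state is stabilized by the group generated by +YII, -IXI, +IIY; other independent generating sets are equally valid.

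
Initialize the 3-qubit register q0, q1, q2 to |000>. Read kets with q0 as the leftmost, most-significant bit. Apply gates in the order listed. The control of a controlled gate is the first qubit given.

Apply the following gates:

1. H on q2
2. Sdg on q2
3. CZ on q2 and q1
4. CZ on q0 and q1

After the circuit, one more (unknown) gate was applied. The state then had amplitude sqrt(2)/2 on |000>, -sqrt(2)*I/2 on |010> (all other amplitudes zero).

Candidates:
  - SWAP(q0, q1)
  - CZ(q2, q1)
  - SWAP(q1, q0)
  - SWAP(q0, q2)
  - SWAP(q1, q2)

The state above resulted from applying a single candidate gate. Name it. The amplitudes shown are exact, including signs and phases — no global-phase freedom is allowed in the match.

The applied gate was SWAP(q1, q2).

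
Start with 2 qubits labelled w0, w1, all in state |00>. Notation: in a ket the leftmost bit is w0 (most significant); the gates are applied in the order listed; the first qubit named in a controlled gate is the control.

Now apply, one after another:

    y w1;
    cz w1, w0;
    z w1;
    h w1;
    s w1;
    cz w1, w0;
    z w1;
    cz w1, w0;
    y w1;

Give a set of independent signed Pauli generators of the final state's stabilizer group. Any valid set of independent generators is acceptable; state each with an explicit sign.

The final state is stabilized by the group generated by +IY, +ZI; other independent generating sets are equally valid.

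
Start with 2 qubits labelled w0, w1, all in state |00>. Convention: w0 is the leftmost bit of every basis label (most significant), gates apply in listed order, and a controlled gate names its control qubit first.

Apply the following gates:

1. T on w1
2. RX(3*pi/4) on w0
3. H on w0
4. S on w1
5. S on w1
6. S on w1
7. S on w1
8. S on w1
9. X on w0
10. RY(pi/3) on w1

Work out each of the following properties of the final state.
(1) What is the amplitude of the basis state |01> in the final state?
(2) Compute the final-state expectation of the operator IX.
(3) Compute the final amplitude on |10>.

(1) The final state's coefficient on |01> equals sqrt(2)*sqrt(2 - sqrt(2))/8 + sqrt(2)*I*sqrt(sqrt(2) + 2)/8. Key observation: gates 4-7 undo each other exactly, leaving only the rest of the circuit to track.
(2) The expectation value of IX is sqrt(3)/2.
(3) The final state's coefficient on |10> equals sqrt(6)*sqrt(2 - sqrt(2))/8 - sqrt(6)*I*sqrt(sqrt(2) + 2)/8.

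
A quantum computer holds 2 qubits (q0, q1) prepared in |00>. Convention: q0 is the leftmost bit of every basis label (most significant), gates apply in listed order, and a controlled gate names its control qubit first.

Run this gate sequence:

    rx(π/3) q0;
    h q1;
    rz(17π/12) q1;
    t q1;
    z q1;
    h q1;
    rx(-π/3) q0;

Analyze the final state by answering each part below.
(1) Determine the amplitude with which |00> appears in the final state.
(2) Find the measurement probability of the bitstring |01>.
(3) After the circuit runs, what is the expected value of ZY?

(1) The final state's coefficient on |00> equals (-1 - exp(2*I*pi/3))*exp(7*I*pi/24)/2.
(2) Outcome |01> occurs with probability 3/4.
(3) The expectation value of ZY is -sqrt(3)/2.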